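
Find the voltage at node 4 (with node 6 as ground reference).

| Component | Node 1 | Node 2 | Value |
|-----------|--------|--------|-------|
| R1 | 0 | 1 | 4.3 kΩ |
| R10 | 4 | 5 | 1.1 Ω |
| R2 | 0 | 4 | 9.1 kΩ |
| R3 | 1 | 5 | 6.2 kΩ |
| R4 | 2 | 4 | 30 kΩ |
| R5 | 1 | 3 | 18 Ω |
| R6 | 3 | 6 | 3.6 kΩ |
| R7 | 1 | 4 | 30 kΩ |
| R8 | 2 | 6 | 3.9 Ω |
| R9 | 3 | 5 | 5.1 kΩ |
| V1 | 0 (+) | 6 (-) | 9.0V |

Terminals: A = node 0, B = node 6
Nodal analysis, taking node 6 as the 0 V reference.
Source V1 fixes V_0 = 9 V.
KCL at each unknown node (sum of currents leaving = 0; resistances in Ω):
  Node 1: (V_1 - 9)/4300 + (V_1 - V_5)/6200 + (V_1 - V_3)/18 + (V_1 - V_4)/30000 = 0
  Node 2: (V_2 - V_4)/30000 + (V_2 - 0)/3.9 = 0
  Node 3: (V_3 - V_1)/18 + (V_3 - 0)/3600 + (V_3 - V_5)/5100 = 0
  Node 4: (V_4 - 9)/9100 + (V_4 - V_2)/30000 + (V_4 - V_1)/30000 + (V_4 - V_5)/1.1 = 0
  Node 5: (V_5 - V_1)/6200 + (V_5 - V_3)/5100 + (V_5 - V_4)/1.1 = 0
Collecting terms (coefficients in siemens):
  0.05598·V_1 - 0.05556·V_3 - 0.00003333·V_4 - 0.0001613·V_5 = 0.002093
  0.2564·V_2 - 0.00003333·V_4 = 0
  0.05603·V_3 - 0.05556·V_1 - 0.0001961·V_5 = 0
  0.9093·V_4 - 0.00003333·V_1 - 0.00003333·V_2 - 0.9091·V_5 = 0.000989
  0.9094·V_5 - 0.0001613·V_1 - 0.0001961·V_3 - 0.9091·V_4 = 0
Solving these 5 simultaneous equations (Gaussian elimination) gives:
  V_1 = 4.59 V, V_2 = 0.0006764 V, V_3 = 4.569 V, V_4 = 5.204 V
  V_5 = 5.204 V
The requested potential is V_4 = 5.204 V.

Final answer: V_4 = 5.204 V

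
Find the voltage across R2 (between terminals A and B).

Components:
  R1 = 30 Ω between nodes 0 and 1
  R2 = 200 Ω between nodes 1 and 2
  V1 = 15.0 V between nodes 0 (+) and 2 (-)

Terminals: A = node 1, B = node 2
R1 and R2 are in series across V1 (node 0 → node 1 → node 2), and the output A–B is taken across R2, so this is a voltage divider.
Series current: I = V1/(R1 + R2) = 15/(30 + 200) = 15/230 = 0.06522 A
V_R2 = I × R2 = V1 × R2/(R1 + R2) = 15 × 200/230 = 13.04 V

Final answer: 13.04 V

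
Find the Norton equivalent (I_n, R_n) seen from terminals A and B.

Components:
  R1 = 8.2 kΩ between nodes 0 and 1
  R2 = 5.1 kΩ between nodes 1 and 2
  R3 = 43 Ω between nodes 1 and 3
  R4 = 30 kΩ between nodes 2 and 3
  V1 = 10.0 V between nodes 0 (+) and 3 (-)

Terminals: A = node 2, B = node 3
Find the Thévenin equivalent first; then I_n = V_th/R_th and R_n = R_th.
Step 1 — V_th is the open-circuit voltage V_A - V_B (nothing connected across the terminals).
Nodal analysis, taking node 3 as the 0 V reference.
Source V1 fixes V_0 = 10 V.
KCL at each unknown node (sum of currents leaving = 0; resistances in Ω):
  Node 1: (V_1 - 10)/8200 + (V_1 - V_2)/5100 + (V_1 - 0)/43 = 0
  Node 2: (V_2 - V_1)/5100 + (V_2 - 0)/30000 = 0
Collecting terms (coefficients in siemens):
  0.02357·V_1 - 0.0001961·V_2 = 0.00122
  0.0002294·V_2 - 0.0001961·V_1 = 0
Determinant D = (0.02357)(0.0002294) - (-0.0001961)(-0.0001961) = 0.00000537
V_1 = [(0.00122)(0.0002294) - (-0.0001961)(0)]/D = 0.0521 V
V_2 = [(0.02357)(0) - (0.00122)(-0.0001961)]/D = 0.04453 V
V_th = V_2 - V_3 = 0.04453 - 0 = 0.04453 V
Step 2 — R_th: zero the source — replace V1 by a short circuit (node 3 merges into node 0) — and find the resistance seen between A (node 2) and B (node 0).
Reduce the network between node 2 (A) and node 0 (B) by series/parallel combination:
  Rp1 = R1 ‖ R3 (parallel, both between nodes 0 and 1) = 1/(1/8200 + 1/43) = 42.78 Ω
  Rs1 = R2 + Rp1 (series, joined only at node 1) = 5100 + 42.78 = 5143 Ω
  Rp2 = R4 ‖ Rs1 (parallel, both between nodes 0 and 2) = 1/(1/30000 + 1/5143) = 4390 Ω
R_th = 4.39 kΩ
I_n = V_th/R_th = 0.04453/4390 = 0.00001014 A, and R_n = R_th = 4.39 kΩ

Final answer: I_n = 1.014e-05 A, R_n = 4.39 kΩ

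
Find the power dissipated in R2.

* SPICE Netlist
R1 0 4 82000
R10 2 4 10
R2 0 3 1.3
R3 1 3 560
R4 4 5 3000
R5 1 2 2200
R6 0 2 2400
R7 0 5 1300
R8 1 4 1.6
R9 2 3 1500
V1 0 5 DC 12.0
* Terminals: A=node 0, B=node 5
Nodal analysis, taking node 5 as the 0 V reference.
Source V1 fixes V_0 = 12 V.
KCL at each unknown node (sum of currents leaving = 0; resistances in Ω):
  Node 1: (V_1 - V_3)/560 + (V_1 - V_2)/2200 + (V_1 - V_4)/1.6 = 0
  Node 2: (V_2 - V_1)/2200 + (V_2 - 12)/2400 + (V_2 - V_3)/1500 + (V_2 - V_4)/10 = 0
  Node 3: (V_3 - 12)/1.3 + (V_3 - V_1)/560 + (V_3 - V_2)/1500 = 0
  Node 4: (V_4 - 12)/82000 + (V_4 - 0)/3000 + (V_4 - V_1)/1.6 + (V_4 - V_2)/10 = 0
Collecting terms (coefficients in siemens):
  0.6272·V_1 - 0.0004545·V_2 - 0.001786·V_3 - 0.625·V_4 = 0
  0.1015·V_2 - 0.0004545·V_1 - 0.0006667·V_3 - 0.1·V_4 = 0.005
  0.7717·V_3 - 0.001786·V_1 - 0.0006667·V_2 = 9.231
  0.7253·V_4 - 0.625·V_1 - 0.1·V_2 = 0.0001463
Solving these 4 simultaneous equations (Gaussian elimination) gives:
  V_1 = 10.75 V, V_2 = 10.76 V, V_3 = 12 V, V_4 = 10.75 V
I_R2 = (V_0 - V_3)/R2 = (12 - 12)/1.3 = 0.00305 A
P_R2 = I_R2² × R2 = (0.00305)² × 1.3 = 0.00001209 W

Final answer: 1.209e-05 W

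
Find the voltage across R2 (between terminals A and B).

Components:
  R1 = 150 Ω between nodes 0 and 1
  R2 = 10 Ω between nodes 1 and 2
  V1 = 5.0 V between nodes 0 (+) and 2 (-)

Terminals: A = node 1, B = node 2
R1 and R2 are in series across V1 (node 0 → node 1 → node 2), and the output A–B is taken across R2, so this is a voltage divider.
Series current: I = V1/(R1 + R2) = 5/(150 + 10) = 5/160 = 0.03125 A
V_R2 = I × R2 = V1 × R2/(R1 + R2) = 5 × 10/160 = 0.3125 V

Final answer: 0.3125 V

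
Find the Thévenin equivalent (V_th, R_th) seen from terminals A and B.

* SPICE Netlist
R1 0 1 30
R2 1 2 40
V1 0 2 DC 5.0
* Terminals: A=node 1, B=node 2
Step 1 — V_th is the open-circuit voltage V_A - V_B (nothing connected across the terminals).
Nodal analysis, taking node 2 as the 0 V reference.
Source V1 fixes V_0 = 5 V.
KCL at each unknown node (sum of currents leaving = 0; resistances in Ω):
  Node 1: (V_1 - 5)/30 + (V_1 - 0)/40 = 0
Collecting terms: 0.05833 × V_1 = 0.1667  =>  V_1 = 2.857 V
V_th = V_1 - V_2 = 2.857 - 0 = 2.857 V
Step 2 — R_th: zero the source — replace V1 by a short circuit (node 2 merges into node 0) — and find the resistance seen between A (node 1) and B (node 0).
Reduce the network between node 1 (A) and node 0 (B) by series/parallel combination:
  Rp1 = R1 ‖ R2 (parallel, both between nodes 0 and 1) = 1/(1/30 + 1/40) = 17.14 Ω
R_th = 17.14 Ω

Final answer: V_th = 2.857 V, R_th = 17.14 Ω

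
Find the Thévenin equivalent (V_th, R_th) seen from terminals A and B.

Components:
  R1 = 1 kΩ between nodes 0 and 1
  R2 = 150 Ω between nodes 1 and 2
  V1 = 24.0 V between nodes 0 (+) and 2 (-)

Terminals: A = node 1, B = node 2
Step 1 — V_th is the open-circuit voltage V_A - V_B (nothing connected across the terminals).
Nodal analysis, taking node 2 as the 0 V reference.
Source V1 fixes V_0 = 24 V.
KCL at each unknown node (sum of currents leaving = 0; resistances in Ω):
  Node 1: (V_1 - 24)/1000 + (V_1 - 0)/150 = 0
Collecting terms: 0.007667 × V_1 = 0.024  =>  V_1 = 3.13 V
V_th = V_1 - V_2 = 3.13 - 0 = 3.13 V
Step 2 — R_th: zero the source — replace V1 by a short circuit (node 2 merges into node 0) — and find the resistance seen between A (node 1) and B (node 0).
Reduce the network between node 1 (A) and node 0 (B) by series/parallel combination:
  Rp1 = R1 ‖ R2 (parallel, both between nodes 0 and 1) = 1/(1/1000 + 1/150) = 130.4 Ω
R_th = 130.4 Ω

Final answer: V_th = 3.13 V, R_th = 130.4 Ω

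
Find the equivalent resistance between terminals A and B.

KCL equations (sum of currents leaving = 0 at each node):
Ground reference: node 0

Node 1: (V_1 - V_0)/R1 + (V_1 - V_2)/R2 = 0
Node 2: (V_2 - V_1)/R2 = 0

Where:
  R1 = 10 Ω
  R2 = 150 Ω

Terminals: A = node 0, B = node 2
Reduce the network between node 0 (A) and node 2 (B) by series/parallel combination:
  Rs1 = R1 + R2 (series, joined only at node 1) = 10 + 150 = 160 Ω
R_eq = 160 Ω

Final answer: 160 Ω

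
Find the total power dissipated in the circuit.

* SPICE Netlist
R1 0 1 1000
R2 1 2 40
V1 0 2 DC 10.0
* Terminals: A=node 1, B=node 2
Nodal analysis, taking node 2 as the 0 V reference.
Source V1 fixes V_0 = 10 V.
KCL at each unknown node (sum of currents leaving = 0; resistances in Ω):
  Node 1: (V_1 - 10)/1000 + (V_1 - 0)/40 = 0
Collecting terms: 0.026 × V_1 = 0.01  =>  V_1 = 0.3846 V
Power in each resistor, P = (ΔV)²/R:
  P_R1 = (10 - 0.3846)²/1000 = 0.09246 W
  P_R2 = (0.3846 - 0)²/40 = 0.003698 W
P_total = P_R1 + P_R2 = 0.09615 W

Final answer: 0.09615 W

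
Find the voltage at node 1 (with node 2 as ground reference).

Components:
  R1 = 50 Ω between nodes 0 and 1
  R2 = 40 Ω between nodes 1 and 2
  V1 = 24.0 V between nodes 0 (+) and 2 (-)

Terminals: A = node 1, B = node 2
Nodal analysis, taking node 2 as the 0 V reference.
Source V1 fixes V_0 = 24 V.
KCL at each unknown node (sum of currents leaving = 0; resistances in Ω):
  Node 1: (V_1 - 24)/50 + (V_1 - 0)/40 = 0
Collecting terms: 0.045 × V_1 = 0.48  =>  V_1 = 10.67 V
The requested potential is V_1 = 10.67 V.

Final answer: V_1 = 10.67 V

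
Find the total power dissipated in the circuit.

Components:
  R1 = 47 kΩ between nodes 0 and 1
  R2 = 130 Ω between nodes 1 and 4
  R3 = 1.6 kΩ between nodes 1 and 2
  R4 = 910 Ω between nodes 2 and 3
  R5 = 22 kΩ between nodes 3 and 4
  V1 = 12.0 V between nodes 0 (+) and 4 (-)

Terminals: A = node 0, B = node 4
Nodal analysis, taking node 4 as the 0 V reference.
Source V1 fixes V_0 = 12 V.
KCL at each unknown node (sum of currents leaving = 0; resistances in Ω):
  Node 1: (V_1 - 12)/47000 + (V_1 - 0)/130 + (V_1 - V_2)/1600 = 0
  Node 2: (V_2 - V_1)/1600 + (V_2 - V_3)/910 = 0
  Node 3: (V_3 - V_2)/910 + (V_3 - 0)/22000 = 0
Collecting terms (coefficients in siemens):
  0.008339·V_1 - 0.000625·V_2 = 0.0002553
  0.001724·V_2 - 0.000625·V_1 - 0.001099·V_3 = 0
  0.001144·V_3 - 0.001099·V_2 = 0
Solving these 3 simultaneous equations (Gaussian elimination) gives:
  V_1 = 0.03293 V, V_2 = 0.03078 V, V_3 = 0.02955 V
Power in each resistor, P = (ΔV)²/R:
  P_R1 = (12 - 0.03293)²/47000 = 0.003047 W
  P_R2 = (0.03293 - 0)²/130 = 0.000008339 W
  P_R3 = (0.03293 - 0.03078)²/1600 = 0.000000002887 W
  P_R4 = (0.03078 - 0.02955)²/910 = 0.000000001642 W
  P_R5 = (0.02955 - 0)²/22000 = 0.0000000397 W
P_total = P_R1 + P_R2 + P_R3 + P_R4 + P_R5 = 0.003055 W

Final answer: 0.003055 W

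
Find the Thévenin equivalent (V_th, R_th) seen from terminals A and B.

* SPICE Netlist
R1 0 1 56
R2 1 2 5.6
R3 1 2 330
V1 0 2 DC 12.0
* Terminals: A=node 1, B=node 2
Step 1 — V_th is the open-circuit voltage V_A - V_B (nothing connected across the terminals).
Nodal analysis, taking node 2 as the 0 V reference.
Source V1 fixes V_0 = 12 V.
KCL at each unknown node (sum of currents leaving = 0; resistances in Ω):
  Node 1: (V_1 - 12)/56 + (V_1 - 0)/5.6 + (V_1 - 0)/330 = 0
Collecting terms: 0.1995 × V_1 = 0.2143  =>  V_1 = 1.074 V
V_th = V_1 - V_2 = 1.074 - 0 = 1.074 V
Step 2 — R_th: zero the source — replace V1 by a short circuit (node 2 merges into node 0) — and find the resistance seen between A (node 1) and B (node 0).
Reduce the network between node 1 (A) and node 0 (B) by series/parallel combination:
  Rp1 = R1 ‖ R2 ‖ R3 (parallel, all between nodes 0 and 1) = 1/(1/56 + 1/5.6 + 1/330) = 5.014 Ω
R_th = 5.014 Ω

Final answer: V_th = 1.074 V, R_th = 5.014 Ω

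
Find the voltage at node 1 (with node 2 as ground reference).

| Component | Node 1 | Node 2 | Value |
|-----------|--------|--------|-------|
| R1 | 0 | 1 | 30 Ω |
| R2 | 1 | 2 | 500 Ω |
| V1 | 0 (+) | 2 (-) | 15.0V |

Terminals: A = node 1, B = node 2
Nodal analysis, taking node 2 as the 0 V reference.
Source V1 fixes V_0 = 15 V.
KCL at each unknown node (sum of currents leaving = 0; resistances in Ω):
  Node 1: (V_1 - 15)/30 + (V_1 - 0)/500 = 0
Collecting terms: 0.03533 × V_1 = 0.5  =>  V_1 = 14.15 V
The requested potential is V_1 = 14.15 V.

Final answer: V_1 = 14.15 V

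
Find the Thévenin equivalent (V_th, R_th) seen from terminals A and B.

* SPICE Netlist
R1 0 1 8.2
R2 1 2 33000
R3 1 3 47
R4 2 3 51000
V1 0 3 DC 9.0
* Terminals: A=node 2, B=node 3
Step 1 — V_th is the open-circuit voltage V_A - V_B (nothing connected across the terminals).
Nodal analysis, taking node 3 as the 0 V reference.
Source V1 fixes V_0 = 9 V.
KCL at each unknown node (sum of currents leaving = 0; resistances in Ω):
  Node 1: (V_1 - 9)/8.2 + (V_1 - V_2)/33000 + (V_1 - 0)/47 = 0
  Node 2: (V_2 - V_1)/33000 + (V_2 - 0)/51000 = 0
Collecting terms (coefficients in siemens):
  0.1433·V_1 - 0.0000303·V_2 = 1.098
  0.00004991·V_2 - 0.0000303·V_1 = 0
Determinant D = (0.1433)(0.00004991) - (-0.0000303)(-0.0000303) = 0.000007149
V_1 = [(1.098)(0.00004991) - (-0.0000303)(0)]/D = 7.662 V
V_2 = [(0.1433)(0) - (1.098)(-0.0000303)]/D = 4.652 V
V_th = V_2 - V_3 = 4.652 - 0 = 4.652 V
Step 2 — R_th: zero the source — replace V1 by a short circuit (node 3 merges into node 0) — and find the resistance seen between A (node 2) and B (node 0).
Reduce the network between node 2 (A) and node 0 (B) by series/parallel combination:
  Rp1 = R1 ‖ R3 (parallel, both between nodes 0 and 1) = 1/(1/8.2 + 1/47) = 6.982 Ω
  Rs1 = R2 + Rp1 (series, joined only at node 1) = 33000 + 6.982 = 33010 Ω
  Rp2 = R4 ‖ Rs1 (parallel, both between nodes 0 and 2) = 1/(1/51000 + 1/33010) = 20040 Ω
R_th = 20.04 kΩ

Final answer: V_th = 4.652 V, R_th = 20.04 kΩ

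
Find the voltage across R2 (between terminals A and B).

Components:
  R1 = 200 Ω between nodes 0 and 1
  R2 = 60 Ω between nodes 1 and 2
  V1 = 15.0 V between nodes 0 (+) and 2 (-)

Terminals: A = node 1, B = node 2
R1 and R2 are in series across V1 (node 0 → node 1 → node 2), and the output A–B is taken across R2, so this is a voltage divider.
Series current: I = V1/(R1 + R2) = 15/(200 + 60) = 15/260 = 0.05769 A
V_R2 = I × R2 = V1 × R2/(R1 + R2) = 15 × 60/260 = 3.462 V

Final answer: 3.462 V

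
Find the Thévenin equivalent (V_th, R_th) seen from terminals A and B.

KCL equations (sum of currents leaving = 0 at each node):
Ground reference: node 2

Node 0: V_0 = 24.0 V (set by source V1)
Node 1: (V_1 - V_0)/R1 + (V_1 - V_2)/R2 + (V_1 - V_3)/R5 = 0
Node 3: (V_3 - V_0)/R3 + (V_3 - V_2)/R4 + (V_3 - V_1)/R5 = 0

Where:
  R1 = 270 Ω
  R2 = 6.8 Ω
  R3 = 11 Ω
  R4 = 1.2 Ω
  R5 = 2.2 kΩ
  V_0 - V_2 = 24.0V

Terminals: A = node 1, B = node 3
Step 1 — V_th is the open-circuit voltage V_A - V_B (nothing connected across the terminals).
Nodal analysis, taking node 2 as the 0 V reference.
Source V1 fixes V_0 = 24 V.
KCL at each unknown node (sum of currents leaving = 0; resistances in Ω):
  Node 1: (V_1 - 24)/270 + (V_1 - 0)/6.8 + (V_1 - V_3)/2200 = 0
  Node 3: (V_3 - 24)/11 + (V_3 - 0)/1.2 + (V_3 - V_1)/2200 = 0
Collecting terms (coefficients in siemens):
  0.1512·V_1 - 0.0004545·V_3 = 0.08889
  0.9247·V_3 - 0.0004545·V_1 = 2.182
Determinant D = (0.1512)(0.9247) - (-0.0004545)(-0.0004545) = 0.1398
V_1 = [(0.08889)(0.9247) - (-0.0004545)(2.182)]/D = 0.5949 V
V_3 = [(0.1512)(2.182) - (0.08889)(-0.0004545)]/D = 2.36 V
V_th = V_1 - V_3 = 0.5949 - 2.36 = -1.765 V
Step 2 — R_th: zero the source — replace V1 by a short circuit (node 2 merges into node 0) — and find the resistance seen between A (node 1) and B (node 3).
Reduce the network between node 1 (A) and node 3 (B) by series/parallel combination:
  Rp1 = R1 ‖ R2 (parallel, both between nodes 0 and 1) = 1/(1/270 + 1/6.8) = 6.633 Ω
  Rp2 = R3 ‖ R4 (parallel, both between nodes 0 and 3) = 1/(1/11 + 1/1.2) = 1.082 Ω
  Rs1 = Rp1 + Rp2 (series, joined only at node 0) = 6.633 + 1.082 = 7.715 Ω
  Rp3 = R5 ‖ Rs1 (parallel, both between nodes 1 and 3) = 1/(1/2200 + 1/7.715) = 7.688 Ω
R_th = 7.688 Ω

Final answer: V_th = -1.765 V, R_th = 7.688 Ω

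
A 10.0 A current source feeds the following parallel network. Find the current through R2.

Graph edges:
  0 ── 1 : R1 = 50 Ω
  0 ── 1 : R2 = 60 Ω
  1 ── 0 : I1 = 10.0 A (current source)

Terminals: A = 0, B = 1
All resistors sit directly between nodes 0 and 1, so they are in parallel and share one voltage V; the full source current 10 A splits among them.
1/R_par = 1/50 + 1/60 = 0.03667 S  =>  R_par = 27.27 Ω
V = I × R_par = 10 × 27.27 = 272.7 V
I_R2 = V/R2 = 272.7/60 = 4.545 A

Final answer: 4.545 A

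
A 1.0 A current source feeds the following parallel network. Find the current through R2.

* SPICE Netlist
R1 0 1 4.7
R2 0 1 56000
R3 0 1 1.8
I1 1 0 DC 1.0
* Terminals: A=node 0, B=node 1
All resistors sit directly between nodes 0 and 1, so they are in parallel and share one voltage V; the full source current 1 A splits among them.
1/R_par = 1/4.7 + 1/56000 + 1/1.8 = 0.7683 S  =>  R_par = 1.302 Ω
V = I × R_par = 1 × 1.302 = 1.302 V
I_R2 = V/R2 = 1.302/56000 = 0.00002324 A

Final answer: 2.324e-05 A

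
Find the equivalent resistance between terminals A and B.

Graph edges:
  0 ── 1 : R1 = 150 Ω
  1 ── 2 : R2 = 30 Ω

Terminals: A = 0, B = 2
Reduce the network between node 0 (A) and node 2 (B) by series/parallel combination:
  Rs1 = R1 + R2 (series, joined only at node 1) = 150 + 30 = 180 Ω
R_eq = 180 Ω

Final answer: 180 Ω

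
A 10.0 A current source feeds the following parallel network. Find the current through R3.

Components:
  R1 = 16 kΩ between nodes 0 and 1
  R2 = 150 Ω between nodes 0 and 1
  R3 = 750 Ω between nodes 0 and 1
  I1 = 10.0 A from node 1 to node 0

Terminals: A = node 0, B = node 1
All resistors sit directly between nodes 0 and 1, so they are in parallel and share one voltage V; the full source current 10 A splits among them.
1/R_par = 1/16000 + 1/150 + 1/750 = 0.008063 S  =>  R_par = 124 Ω
V = I × R_par = 10 × 124 = 1240 V
I_R3 = V/R3 = 1240/750 = 1.654 A

Final answer: 1.654 A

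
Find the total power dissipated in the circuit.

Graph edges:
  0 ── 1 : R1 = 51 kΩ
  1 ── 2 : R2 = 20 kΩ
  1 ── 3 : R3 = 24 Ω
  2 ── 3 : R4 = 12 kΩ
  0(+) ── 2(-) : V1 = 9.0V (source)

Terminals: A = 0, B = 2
Nodal analysis, taking node 2 as the 0 V reference.
Source V1 fixes V_0 = 9 V.
KCL at each unknown node (sum of currents leaving = 0; resistances in Ω):
  Node 1: (V_1 - 9)/51000 + (V_1 - 0)/20000 + (V_1 - V_3)/24 = 0
  Node 3: (V_3 - V_1)/24 + (V_3 - 0)/12000 = 0
Collecting terms (coefficients in siemens):
  0.04174·V_1 - 0.04167·V_3 = 0.0001765
  0.04175·V_3 - 0.04167·V_1 = 0
Determinant D = (0.04174)(0.04175) - (-0.04167)(-0.04167) = 0.000006378
V_1 = [(0.0001765)(0.04175) - (-0.04167)(0)]/D = 1.155 V
V_3 = [(0.04174)(0) - (0.0001765)(-0.04167)]/D = 1.153 V
Power in each resistor, P = (ΔV)²/R:
  P_R1 = (9 - 1.155)²/51000 = 0.001207 W
  P_R2 = (1.155 - 0)²/20000 = 0.00006671 W
  P_R3 = (1.155 - 1.153)²/24 = 0.0000002215 W
  P_R4 = (0 - 1.153)²/12000 = 0.0001107 W
P_total = P_R1 + P_R2 + P_R3 + P_R4 = 0.001384 W

Final answer: 0.001384 W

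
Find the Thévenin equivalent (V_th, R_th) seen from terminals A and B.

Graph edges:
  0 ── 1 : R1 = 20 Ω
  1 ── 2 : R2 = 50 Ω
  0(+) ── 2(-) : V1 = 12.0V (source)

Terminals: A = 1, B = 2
Step 1 — V_th is the open-circuit voltage V_A - V_B (nothing connected across the terminals).
Nodal analysis, taking node 2 as the 0 V reference.
Source V1 fixes V_0 = 12 V.
KCL at each unknown node (sum of currents leaving = 0; resistances in Ω):
  Node 1: (V_1 - 12)/20 + (V_1 - 0)/50 = 0
Collecting terms: 0.07 × V_1 = 0.6  =>  V_1 = 8.571 V
V_th = V_1 - V_2 = 8.571 - 0 = 8.571 V
Step 2 — R_th: zero the source — replace V1 by a short circuit (node 2 merges into node 0) — and find the resistance seen between A (node 1) and B (node 0).
Reduce the network between node 1 (A) and node 0 (B) by series/parallel combination:
  Rp1 = R1 ‖ R2 (parallel, both between nodes 0 and 1) = 1/(1/20 + 1/50) = 14.29 Ω
R_th = 14.29 Ω

Final answer: V_th = 8.571 V, R_th = 14.29 Ω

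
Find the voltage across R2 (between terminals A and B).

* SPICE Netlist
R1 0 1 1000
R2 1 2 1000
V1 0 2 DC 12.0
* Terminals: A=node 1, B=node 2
R1 and R2 are in series across V1 (node 0 → node 1 → node 2), and the output A–B is taken across R2, so this is a voltage divider.
Series current: I = V1/(R1 + R2) = 12/(1000 + 1000) = 12/2000 = 0.006 A
V_R2 = I × R2 = V1 × R2/(R1 + R2) = 12 × 1000/2000 = 6 V

Final answer: 6 V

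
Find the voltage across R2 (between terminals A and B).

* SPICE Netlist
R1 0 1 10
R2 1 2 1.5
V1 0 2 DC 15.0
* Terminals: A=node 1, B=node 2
R1 and R2 are in series across V1 (node 0 → node 1 → node 2), and the output A–B is taken across R2, so this is a voltage divider.
Series current: I = V1/(R1 + R2) = 15/(10 + 1.5) = 15/11.5 = 1.304 A
V_R2 = I × R2 = V1 × R2/(R1 + R2) = 15 × 1.5/11.5 = 1.957 V

Final answer: 1.957 V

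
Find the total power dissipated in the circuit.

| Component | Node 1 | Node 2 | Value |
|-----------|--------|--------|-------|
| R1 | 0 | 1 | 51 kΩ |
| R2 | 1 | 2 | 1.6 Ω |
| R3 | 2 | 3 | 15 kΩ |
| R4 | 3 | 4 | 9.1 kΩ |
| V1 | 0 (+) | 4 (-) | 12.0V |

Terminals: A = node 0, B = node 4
Nodal analysis, taking node 4 as the 0 V reference.
Source V1 fixes V_0 = 12 V.
KCL at each unknown node (sum of currents leaving = 0; resistances in Ω):
  Node 1: (V_1 - 12)/51000 + (V_1 - V_2)/1.6 = 0
  Node 2: (V_2 - V_1)/1.6 + (V_2 - V_3)/15000 = 0
  Node 3: (V_3 - V_2)/15000 + (V_3 - 0)/9100 = 0
Collecting terms (coefficients in siemens):
  0.625·V_1 - 0.625·V_2 = 0.0002353
  0.6251·V_2 - 0.625·V_1 - 0.00006667·V_3 = 0
  0.0001766·V_3 - 0.00006667·V_2 = 0
Solving these 3 simultaneous equations (Gaussian elimination) gives:
  V_1 = 3.851 V, V_2 = 3.851 V, V_3 = 1.454 V
Power in each resistor, P = (ΔV)²/R:
  P_R1 = (12 - 3.851)²/51000 = 0.001302 W
  P_R2 = (3.851 - 3.851)²/1.6 = 0.00000004085 W
  P_R3 = (3.851 - 1.454)²/15000 = 0.000383 W
  P_R4 = (1.454 - 0)²/9100 = 0.0002323 W
P_total = P_R1 + P_R2 + P_R3 + P_R4 = 0.001917 W

Final answer: 0.001917 W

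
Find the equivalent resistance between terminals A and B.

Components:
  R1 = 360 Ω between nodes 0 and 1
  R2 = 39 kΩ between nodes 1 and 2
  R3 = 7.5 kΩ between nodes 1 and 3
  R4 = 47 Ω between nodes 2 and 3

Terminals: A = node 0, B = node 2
Reduce the network between node 0 (A) and node 2 (B) by series/parallel combination:
  Rs1 = R3 + R4 (series, joined only at node 3) = 7500 + 47 = 7547 Ω
  Rp1 = R2 ‖ Rs1 (parallel, both between nodes 1 and 2) = 1/(1/39000 + 1/7547) = 6323 Ω
  Rs2 = R1 + Rp1 (series, joined only at node 1) = 360 + 6323 = 6683 Ω
R_eq = 6.683 kΩ

Final answer: 6.683 kΩ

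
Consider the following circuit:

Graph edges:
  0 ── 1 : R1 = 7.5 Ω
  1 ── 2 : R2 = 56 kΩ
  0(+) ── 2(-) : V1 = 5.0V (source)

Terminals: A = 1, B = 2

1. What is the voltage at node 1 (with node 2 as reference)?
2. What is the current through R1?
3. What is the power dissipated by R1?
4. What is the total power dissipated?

Nodal analysis, taking node 2 as the 0 V reference.
Source V1 fixes V_0 = 5 V.
KCL at each unknown node (sum of currents leaving = 0; resistances in Ω):
  Node 1: (V_1 - 5)/7.5 + (V_1 - 0)/56000 = 0
Collecting terms: 0.1334 × V_1 = 0.6667  =>  V_1 = 4.999 V
Part 1:
  Read off the nodal solution: V_1 = 4.999 V
Part 2:
  I_R1 = (V_0 - V_1)/R1 = (5 - 4.999)/7.5 = 0.00008927 A
  Magnitude: I_R1 = 0.00008927 A
Part 3:
  I_R1 = (V_0 - V_1)/R1 = (5 - 4.999)/7.5 = 0.00008927 A
  P_R1 = I_R1² × R1 = (0.00008927)² × 7.5 = 0.00000005977 W
Part 4:
  Power in each resistor, P = (ΔV)²/R:
    P_R1 = (5 - 4.999)²/7.5 = 0.00000005977 W
    P_R2 = (4.999 - 0)²/56000 = 0.0004463 W
  P_total = P_R1 + P_R2 = 0.0004464 W

Final answers:
1. V_1 = 4.999 V
2. I_R1 = 8.927e-05 A
3. P_R1 = 5.977e-08 W
4. P_total = 0.0004464 W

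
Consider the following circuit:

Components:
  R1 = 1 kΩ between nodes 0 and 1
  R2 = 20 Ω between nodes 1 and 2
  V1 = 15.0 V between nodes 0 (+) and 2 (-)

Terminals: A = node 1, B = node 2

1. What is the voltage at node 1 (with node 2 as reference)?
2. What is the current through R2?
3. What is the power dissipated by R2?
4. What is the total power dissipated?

Nodal analysis, taking node 2 as the 0 V reference.
Source V1 fixes V_0 = 15 V.
KCL at each unknown node (sum of currents leaving = 0; resistances in Ω):
  Node 1: (V_1 - 15)/1000 + (V_1 - 0)/20 = 0
Collecting terms: 0.051 × V_1 = 0.015  =>  V_1 = 0.2941 V
Part 1:
  Read off the nodal solution: V_1 = 0.2941 V
Part 2:
  I_R2 = (V_1 - V_2)/R2 = (0.2941 - 0)/20 = 0.01471 A
  Magnitude: I_R2 = 0.01471 A
Part 3:
  I_R2 = (V_1 - V_2)/R2 = (0.2941 - 0)/20 = 0.01471 A
  P_R2 = I_R2² × R2 = (0.01471)² × 20 = 0.004325 W
Part 4:
  Power in each resistor, P = (ΔV)²/R:
    P_R1 = (15 - 0.2941)²/1000 = 0.2163 W
    P_R2 = (0.2941 - 0)²/20 = 0.004325 W
  P_total = P_R1 + P_R2 = 0.2206 W

Final answers:
1. V_1 = 0.2941 V
2. I_R2 = 0.01471 A
3. P_R2 = 0.004325 W
4. P_total = 0.2206 W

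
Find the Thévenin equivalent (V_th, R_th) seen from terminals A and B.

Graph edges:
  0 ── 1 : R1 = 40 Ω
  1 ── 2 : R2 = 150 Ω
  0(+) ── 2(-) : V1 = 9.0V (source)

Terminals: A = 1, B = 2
Step 1 — V_th is the open-circuit voltage V_A - V_B (nothing connected across the terminals).
Nodal analysis, taking node 2 as the 0 V reference.
Source V1 fixes V_0 = 9 V.
KCL at each unknown node (sum of currents leaving = 0; resistances in Ω):
  Node 1: (V_1 - 9)/40 + (V_1 - 0)/150 = 0
Collecting terms: 0.03167 × V_1 = 0.225  =>  V_1 = 7.105 V
V_th = V_1 - V_2 = 7.105 - 0 = 7.105 V
Step 2 — R_th: zero the source — replace V1 by a short circuit (node 2 merges into node 0) — and find the resistance seen between A (node 1) and B (node 0).
Reduce the network between node 1 (A) and node 0 (B) by series/parallel combination:
  Rp1 = R1 ‖ R2 (parallel, both between nodes 0 and 1) = 1/(1/40 + 1/150) = 31.58 Ω
R_th = 31.58 Ω

Final answer: V_th = 7.105 V, R_th = 31.58 Ω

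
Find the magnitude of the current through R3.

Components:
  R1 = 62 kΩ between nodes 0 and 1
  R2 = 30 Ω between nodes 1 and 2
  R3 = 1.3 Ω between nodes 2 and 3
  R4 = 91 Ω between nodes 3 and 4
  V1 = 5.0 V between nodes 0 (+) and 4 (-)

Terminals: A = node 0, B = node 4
Nodal analysis, taking node 4 as the 0 V reference.
Source V1 fixes V_0 = 5 V.
KCL at each unknown node (sum of currents leaving = 0; resistances in Ω):
  Node 1: (V_1 - 5)/62000 + (V_1 - V_2)/30 = 0
  Node 2: (V_2 - V_1)/30 + (V_2 - V_3)/1.3 = 0
  Node 3: (V_3 - V_2)/1.3 + (V_3 - 0)/91 = 0
Collecting terms (coefficients in siemens):
  0.03335·V_1 - 0.03333·V_2 = 0.00008065
  0.8026·V_2 - 0.03333·V_1 - 0.7692·V_3 = 0
  0.7802·V_3 - 0.7692·V_2 = 0
Solving these 3 simultaneous equations (Gaussian elimination) gives:
  V_1 = 0.009843 V, V_2 = 0.007429 V, V_3 = 0.007324 V
I_R3 = (V_2 - V_3)/R3 = (0.007429 - 0.007324)/1.3 = 0.00008049 A
|I_R3| = 0.00008049 A

Final answer: |I_R3| = 8.049e-05 A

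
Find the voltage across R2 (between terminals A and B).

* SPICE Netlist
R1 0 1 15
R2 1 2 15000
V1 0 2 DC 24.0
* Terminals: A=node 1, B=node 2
R1 and R2 are in series across V1 (node 0 → node 1 → node 2), and the output A–B is taken across R2, so this is a voltage divider.
Series current: I = V1/(R1 + R2) = 24/(15 + 15000) = 24/15020 = 0.001598 A
V_R2 = I × R2 = V1 × R2/(R1 + R2) = 24 × 15000/15020 = 23.98 V

Final answer: 23.98 V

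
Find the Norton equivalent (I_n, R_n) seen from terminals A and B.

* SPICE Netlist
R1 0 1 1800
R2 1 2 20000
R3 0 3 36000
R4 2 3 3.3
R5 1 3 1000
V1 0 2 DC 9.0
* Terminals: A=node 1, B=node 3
Find the Thévenin equivalent first; then I_n = V_th/R_th and R_n = R_th.
Step 1 — V_th is the open-circuit voltage V_A - V_B (nothing connected across the terminals).
Nodal analysis, taking node 2 as the 0 V reference.
Source V1 fixes V_0 = 9 V.
KCL at each unknown node (sum of currents leaving = 0; resistances in Ω):
  Node 1: (V_1 - 9)/1800 + (V_1 - 0)/20000 + (V_1 - V_3)/1000 = 0
  Node 3: (V_3 - 9)/36000 + (V_3 - 0)/3.3 + (V_3 - V_1)/1000 = 0
Collecting terms (coefficients in siemens):
  0.001606·V_1 - 0.001·V_3 = 0.005
  0.3041·V_3 - 0.001·V_1 = 0.00025
Determinant D = (0.001606)(0.3041) - (-0.001)(-0.001) = 0.0004872
V_1 = [(0.005)(0.3041) - (-0.001)(0.00025)]/D = 3.121 V
V_3 = [(0.001606)(0.00025) - (0.005)(-0.001)]/D = 0.01109 V
V_th = V_1 - V_3 = 3.121 - 0.01109 = 3.11 V
Step 2 — R_th: zero the source — replace V1 by a short circuit (node 2 merges into node 0) — and find the resistance seen between A (node 1) and B (node 3).
Reduce the network between node 1 (A) and node 3 (B) by series/parallel combination:
  Rp1 = R1 ‖ R2 (parallel, both between nodes 0 and 1) = 1/(1/1800 + 1/20000) = 1651 Ω
  Rp2 = R3 ‖ R4 (parallel, both between nodes 0 and 3) = 1/(1/36000 + 1/3.3) = 3.3 Ω
  Rs1 = Rp1 + Rp2 (series, joined only at node 0) = 1651 + 3.3 = 1655 Ω
  Rp3 = R5 ‖ Rs1 (parallel, both between nodes 1 and 3) = 1/(1/1000 + 1/1655) = 623.3 Ω
R_th = 623.3 Ω
I_n = V_th/R_th = 3.11/623.3 = 0.00499 A, and R_n = R_th = 623.3 Ω

Final answer: I_n = 0.00499 A, R_n = 623.3 Ω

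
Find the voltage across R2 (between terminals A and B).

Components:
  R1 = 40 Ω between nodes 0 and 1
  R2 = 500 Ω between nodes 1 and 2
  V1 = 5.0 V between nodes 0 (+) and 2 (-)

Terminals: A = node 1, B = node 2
R1 and R2 are in series across V1 (node 0 → node 1 → node 2), and the output A–B is taken across R2, so this is a voltage divider.
Series current: I = V1/(R1 + R2) = 5/(40 + 500) = 5/540 = 0.009259 A
V_R2 = I × R2 = V1 × R2/(R1 + R2) = 5 × 500/540 = 4.63 V

Final answer: 4.63 V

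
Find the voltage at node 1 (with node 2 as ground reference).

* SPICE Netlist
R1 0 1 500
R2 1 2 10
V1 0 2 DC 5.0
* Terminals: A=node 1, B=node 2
Nodal analysis, taking node 2 as the 0 V reference.
Source V1 fixes V_0 = 5 V.
KCL at each unknown node (sum of currents leaving = 0; resistances in Ω):
  Node 1: (V_1 - 5)/500 + (V_1 - 0)/10 = 0
Collecting terms: 0.102 × V_1 = 0.01  =>  V_1 = 0.09804 V
The requested potential is V_1 = 0.09804 V.

Final answer: V_1 = 0.09804 V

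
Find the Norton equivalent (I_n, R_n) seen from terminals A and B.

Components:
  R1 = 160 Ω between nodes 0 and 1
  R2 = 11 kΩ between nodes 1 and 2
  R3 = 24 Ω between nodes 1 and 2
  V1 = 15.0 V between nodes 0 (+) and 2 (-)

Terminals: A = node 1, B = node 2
Find the Thévenin equivalent first; then I_n = V_th/R_th and R_n = R_th.
Step 1 — V_th is the open-circuit voltage V_A - V_B (nothing connected across the terminals).
Nodal analysis, taking node 2 as the 0 V reference.
Source V1 fixes V_0 = 15 V.
KCL at each unknown node (sum of currents leaving = 0; resistances in Ω):
  Node 1: (V_1 - 15)/160 + (V_1 - 0)/11000 + (V_1 - 0)/24 = 0
Collecting terms: 0.04801 × V_1 = 0.09375  =>  V_1 = 1.953 V
V_th = V_1 - V_2 = 1.953 - 0 = 1.953 V
Step 2 — R_th: zero the source — replace V1 by a short circuit (node 2 merges into node 0) — and find the resistance seen between A (node 1) and B (node 0).
Reduce the network between node 1 (A) and node 0 (B) by series/parallel combination:
  Rp1 = R1 ‖ R2 ‖ R3 (parallel, all between nodes 0 and 1) = 1/(1/160 + 1/11000 + 1/24) = 20.83 Ω
R_th = 20.83 Ω
I_n = V_th/R_th = 1.953/20.83 = 0.09375 A, and R_n = R_th = 20.83 Ω

Final answer: I_n = 0.09375 A, R_n = 20.83 Ω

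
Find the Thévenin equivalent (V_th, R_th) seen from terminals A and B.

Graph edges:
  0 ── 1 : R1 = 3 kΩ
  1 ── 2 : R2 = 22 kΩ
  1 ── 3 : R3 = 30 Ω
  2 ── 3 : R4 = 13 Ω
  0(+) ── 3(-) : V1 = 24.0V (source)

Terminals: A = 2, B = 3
Step 1 — V_th is the open-circuit voltage V_A - V_B (nothing connected across the terminals).
Nodal analysis, taking node 3 as the 0 V reference.
Source V1 fixes V_0 = 24 V.
KCL at each unknown node (sum of currents leaving = 0; resistances in Ω):
  Node 1: (V_1 - 24)/3000 + (V_1 - V_2)/22000 + (V_1 - 0)/30 = 0
  Node 2: (V_2 - V_1)/22000 + (V_2 - 0)/13 = 0
Collecting terms (coefficients in siemens):
  0.03371·V_1 - 0.00004545·V_2 = 0.008
  0.07697·V_2 - 0.00004545·V_1 = 0
Determinant D = (0.03371)(0.07697) - (-0.00004545)(-0.00004545) = 0.002595
V_1 = [(0.008)(0.07697) - (-0.00004545)(0)]/D = 0.2373 V
V_2 = [(0.03371)(0) - (0.008)(-0.00004545)]/D = 0.0001401 V
V_th = V_2 - V_3 = 0.0001401 - 0 = 0.0001401 V
Step 2 — R_th: zero the source — replace V1 by a short circuit (node 3 merges into node 0) — and find the resistance seen between A (node 2) and B (node 0).
Reduce the network between node 2 (A) and node 0 (B) by series/parallel combination:
  Rp1 = R1 ‖ R3 (parallel, both between nodes 0 and 1) = 1/(1/3000 + 1/30) = 29.7 Ω
  Rs1 = R2 + Rp1 (series, joined only at node 1) = 22000 + 29.7 = 22030 Ω
  Rp2 = R4 ‖ Rs1 (parallel, both between nodes 0 and 2) = 1/(1/13 + 1/22030) = 12.99 Ω
R_th = 12.99 Ω

Final answer: V_th = 0.0001401 V, R_th = 12.99 Ω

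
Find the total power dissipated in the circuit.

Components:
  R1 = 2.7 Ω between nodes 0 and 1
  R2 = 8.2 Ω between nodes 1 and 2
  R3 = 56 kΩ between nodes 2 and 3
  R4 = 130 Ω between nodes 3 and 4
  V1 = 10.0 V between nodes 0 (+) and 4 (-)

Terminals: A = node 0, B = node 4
Nodal analysis, taking node 4 as the 0 V reference.
Source V1 fixes V_0 = 10 V.
KCL at each unknown node (sum of currents leaving = 0; resistances in Ω):
  Node 1: (V_1 - 10)/2.7 + (V_1 - V_2)/8.2 = 0
  Node 2: (V_2 - V_1)/8.2 + (V_2 - V_3)/56000 = 0
  Node 3: (V_3 - V_2)/56000 + (V_3 - 0)/130 = 0
Collecting terms (coefficients in siemens):
  0.4923·V_1 - 0.122·V_2 = 3.704
  0.122·V_2 - 0.122·V_1 - 0.00001786·V_3 = 0
  0.00771·V_3 - 0.00001786·V_2 = 0
Solving these 3 simultaneous equations (Gaussian elimination) gives:
  V_1 = 10 V, V_2 = 9.998 V, V_3 = 0.02316 V
Power in each resistor, P = (ΔV)²/R:
  P_R1 = (10 - 10)²/2.7 = 0.00000008567 W
  P_R2 = (10 - 9.998)²/8.2 = 0.0000002602 W
  P_R3 = (9.998 - 0.02316)²/56000 = 0.001777 W
  P_R4 = (0.02316 - 0)²/130 = 0.000004125 W
P_total = P_R1 + P_R2 + P_R3 + P_R4 = 0.001781 W

Final answer: 0.001781 W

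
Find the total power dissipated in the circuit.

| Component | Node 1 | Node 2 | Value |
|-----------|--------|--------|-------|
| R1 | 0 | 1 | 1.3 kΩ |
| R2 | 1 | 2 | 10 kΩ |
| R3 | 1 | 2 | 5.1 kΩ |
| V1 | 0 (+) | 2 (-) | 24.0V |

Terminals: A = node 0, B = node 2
Nodal analysis, taking node 2 as the 0 V reference.
Source V1 fixes V_0 = 24 V.
KCL at each unknown node (sum of currents leaving = 0; resistances in Ω):
  Node 1: (V_1 - 24)/1300 + (V_1 - 0)/10000 + (V_1 - 0)/5100 = 0
Collecting terms: 0.001065 × V_1 = 0.01846  =>  V_1 = 17.33 V
Power in each resistor, P = (ΔV)²/R:
  P_R1 = (24 - 17.33)²/1300 = 0.03422 W
  P_R2 = (17.33 - 0)²/10000 = 0.03003 W
  P_R3 = (17.33 - 0)²/5100 = 0.05889 W
P_total = P_R1 + P_R2 + P_R3 = 0.1231 W

Final answer: 0.1231 W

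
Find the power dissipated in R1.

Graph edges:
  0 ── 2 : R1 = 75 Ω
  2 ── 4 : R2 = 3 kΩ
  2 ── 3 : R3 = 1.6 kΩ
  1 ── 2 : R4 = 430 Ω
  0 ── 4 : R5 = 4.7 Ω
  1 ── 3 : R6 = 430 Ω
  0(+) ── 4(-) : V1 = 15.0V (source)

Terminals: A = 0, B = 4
Nodal analysis, taking node 4 as the 0 V reference.
Source V1 fixes V_0 = 15 V.
KCL at each unknown node (sum of currents leaving = 0; resistances in Ω):
  Node 1: (V_1 - V_2)/430 + (V_1 - V_3)/430 = 0
  Node 2: (V_2 - 15)/75 + (V_2 - 0)/3000 + (V_2 - V_3)/1600 + (V_2 - V_1)/430 = 0
  Node 3: (V_3 - V_2)/1600 + (V_3 - V_1)/430 = 0
Collecting terms (coefficients in siemens):
  0.004651·V_1 - 0.002326·V_2 - 0.002326·V_3 = 0
  0.01662·V_2 - 0.002326·V_1 - 0.000625·V_3 = 0.2
  0.002951·V_3 - 0.002326·V_1 - 0.000625·V_2 = 0
Solving these 3 simultaneous equations (Gaussian elimination) gives:
  V_1 = 14.63 V, V_2 = 14.63 V, V_3 = 14.63 V
I_R1 = (V_0 - V_2)/R1 = (15 - 14.63)/75 = 0.004878 A
P_R1 = I_R1² × R1 = (0.004878)² × 75 = 0.001785 W

Final answer: 0.001785 W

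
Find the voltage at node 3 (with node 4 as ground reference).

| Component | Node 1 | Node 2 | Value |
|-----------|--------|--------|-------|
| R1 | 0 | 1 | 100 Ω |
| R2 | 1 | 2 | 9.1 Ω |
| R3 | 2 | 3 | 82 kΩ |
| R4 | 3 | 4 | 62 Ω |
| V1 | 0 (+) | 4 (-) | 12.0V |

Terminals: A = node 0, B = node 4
Nodal analysis, taking node 4 as the 0 V reference.
Source V1 fixes V_0 = 12 V.
KCL at each unknown node (sum of currents leaving = 0; resistances in Ω):
  Node 1: (V_1 - 12)/100 + (V_1 - V_2)/9.1 = 0
  Node 2: (V_2 - V_1)/9.1 + (V_2 - V_3)/82000 = 0
  Node 3: (V_3 - V_2)/82000 + (V_3 - 0)/62 = 0
Collecting terms (coefficients in siemens):
  0.1199·V_1 - 0.1099·V_2 = 0.12
  0.1099·V_2 - 0.1099·V_1 - 0.0000122·V_3 = 0
  0.01614·V_3 - 0.0000122·V_2 = 0
Solving these 3 simultaneous equations (Gaussian elimination) gives:
  V_1 = 11.99 V, V_2 = 11.98 V, V_3 = 0.009054 V
The requested potential is V_3 = 0.009054 V.

Final answer: V_3 = 0.009054 V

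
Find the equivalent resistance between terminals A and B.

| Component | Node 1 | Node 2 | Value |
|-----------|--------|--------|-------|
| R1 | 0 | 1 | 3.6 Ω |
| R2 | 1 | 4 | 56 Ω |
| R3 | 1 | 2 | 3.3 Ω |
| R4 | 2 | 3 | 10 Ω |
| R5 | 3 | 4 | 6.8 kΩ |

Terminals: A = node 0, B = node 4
Reduce the network between node 0 (A) and node 4 (B) by series/parallel combination:
  Rs1 = R3 + R4 (series, joined only at node 2) = 3.3 + 10 = 13.3 Ω
  Rs2 = R5 + Rs1 (series, joined only at node 3) = 6800 + 13.3 = 6813 Ω
  Rp1 = R2 ‖ Rs2 (parallel, both between nodes 1 and 4) = 1/(1/56 + 1/6813) = 55.54 Ω
  Rs3 = R1 + Rp1 (series, joined only at node 1) = 3.6 + 55.54 = 59.14 Ω
R_eq = 59.14 Ω

Final answer: 59.14 Ω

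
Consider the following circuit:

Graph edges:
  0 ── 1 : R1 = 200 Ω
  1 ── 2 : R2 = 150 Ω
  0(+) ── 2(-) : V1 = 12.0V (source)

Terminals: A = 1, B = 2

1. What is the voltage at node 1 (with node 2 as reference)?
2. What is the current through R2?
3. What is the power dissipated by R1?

Nodal analysis, taking node 2 as the 0 V reference.
Source V1 fixes V_0 = 12 V.
KCL at each unknown node (sum of currents leaving = 0; resistances in Ω):
  Node 1: (V_1 - 12)/200 + (V_1 - 0)/150 = 0
Collecting terms: 0.01167 × V_1 = 0.06  =>  V_1 = 5.143 V
Part 1:
  Read off the nodal solution: V_1 = 5.143 V
Part 2:
  I_R2 = (V_1 - V_2)/R2 = (5.143 - 0)/150 = 0.03429 A
  Magnitude: I_R2 = 0.03429 A
Part 3:
  I_R1 = (V_0 - V_1)/R1 = (12 - 5.143)/200 = 0.03429 A
  P_R1 = I_R1² × R1 = (0.03429)² × 200 = 0.2351 W

Final answers:
1. V_1 = 5.143 V
2. I_R2 = 0.03429 A
3. P_R1 = 0.2351 W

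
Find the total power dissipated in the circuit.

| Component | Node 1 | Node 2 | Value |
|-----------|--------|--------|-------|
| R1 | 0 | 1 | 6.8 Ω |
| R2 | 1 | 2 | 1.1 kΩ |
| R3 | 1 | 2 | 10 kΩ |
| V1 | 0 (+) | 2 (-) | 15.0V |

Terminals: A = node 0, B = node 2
Nodal analysis, taking node 2 as the 0 V reference.
Source V1 fixes V_0 = 15 V.
KCL at each unknown node (sum of currents leaving = 0; resistances in Ω):
  Node 1: (V_1 - 15)/6.8 + (V_1 - 0)/1100 + (V_1 - 0)/10000 = 0
Collecting terms: 0.1481 × V_1 = 2.206  =>  V_1 = 14.9 V
Power in each resistor, P = (ΔV)²/R:
  P_R1 = (15 - 14.9)²/6.8 = 0.001537 W
  P_R2 = (14.9 - 0)²/1100 = 0.2018 W
  P_R3 = (14.9 - 0)²/10000 = 0.02219 W
P_total = P_R1 + P_R2 + P_R3 = 0.2255 W

Final answer: 0.2255 W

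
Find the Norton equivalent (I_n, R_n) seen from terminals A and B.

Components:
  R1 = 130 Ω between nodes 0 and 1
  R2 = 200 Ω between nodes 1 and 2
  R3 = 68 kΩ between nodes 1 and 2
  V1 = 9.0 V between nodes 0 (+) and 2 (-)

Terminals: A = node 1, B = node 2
Find the Thévenin equivalent first; then I_n = V_th/R_th and R_n = R_th.
Step 1 — V_th is the open-circuit voltage V_A - V_B (nothing connected across the terminals).
Nodal analysis, taking node 2 as the 0 V reference.
Source V1 fixes V_0 = 9 V.
KCL at each unknown node (sum of currents leaving = 0; resistances in Ω):
  Node 1: (V_1 - 9)/130 + (V_1 - 0)/200 + (V_1 - 0)/68000 = 0
Collecting terms: 0.01271 × V_1 = 0.06923  =>  V_1 = 5.448 V
V_th = V_1 - V_2 = 5.448 - 0 = 5.448 V
Step 2 — R_th: zero the source — replace V1 by a short circuit (node 2 merges into node 0) — and find the resistance seen between A (node 1) and B (node 0).
Reduce the network between node 1 (A) and node 0 (B) by series/parallel combination:
  Rp1 = R1 ‖ R2 ‖ R3 (parallel, all between nodes 0 and 1) = 1/(1/130 + 1/200 + 1/68000) = 78.7 Ω
R_th = 78.7 Ω
I_n = V_th/R_th = 5.448/78.7 = 0.06923 A, and R_n = R_th = 78.7 Ω

Final answer: I_n = 0.06923 A, R_n = 78.7 Ω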